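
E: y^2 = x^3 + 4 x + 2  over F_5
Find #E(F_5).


For each x in F_5, count y with y^2 = x^3 + 4 x + 2 mod 5:
  x = 3: RHS = 1, y in [1, 4]  -> 2 point(s)
Affine points: 2. Add the point at infinity: total = 3.

#E(F_5) = 3


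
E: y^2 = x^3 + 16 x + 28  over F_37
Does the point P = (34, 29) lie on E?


Check whether y^2 = x^3 + 16 x + 28 (mod 37) for (x, y) = (34, 29).
LHS: y^2 = 29^2 mod 37 = 27
RHS: x^3 + 16 x + 28 = 34^3 + 16*34 + 28 mod 37 = 27
LHS = RHS

Yes, on the curve


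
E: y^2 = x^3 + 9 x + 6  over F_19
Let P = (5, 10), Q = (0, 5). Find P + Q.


P != Q, so use the chord formula.
s = (y2 - y1) / (x2 - x1) = (14) / (14) mod 19 = 1
x3 = s^2 - x1 - x2 mod 19 = 1^2 - 5 - 0 = 15
y3 = s (x1 - x3) - y1 mod 19 = 1 * (5 - 15) - 10 = 18

P + Q = (15, 18)


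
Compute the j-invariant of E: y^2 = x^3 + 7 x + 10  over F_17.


Delta = -16(4 a^3 + 27 b^2) mod 17 = 9
-1728 * (4 a)^3 = -1728 * (4*7)^3 mod 17 = 13
j = 13 * 9^(-1) mod 17 = 9

j = 9 (mod 17)


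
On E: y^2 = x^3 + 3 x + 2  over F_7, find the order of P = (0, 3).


Compute successive multiples of P until we hit O:
  1P = (0, 3)
  2P = (2, 3)
  3P = (5, 4)
  4P = (4, 6)
  5P = (4, 1)
  6P = (5, 3)
  7P = (2, 4)
  8P = (0, 4)
  ... (continuing to 9P)
  9P = O

ord(P) = 9


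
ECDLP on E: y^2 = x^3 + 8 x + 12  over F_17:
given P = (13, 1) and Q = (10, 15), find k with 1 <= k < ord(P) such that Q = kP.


Enumerate multiples of P until we hit Q = (10, 15):
  1P = (13, 1)
  2P = (10, 15)
Match found at i = 2.

k = 2


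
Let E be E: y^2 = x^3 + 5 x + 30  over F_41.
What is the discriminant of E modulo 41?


4 a^3 + 27 b^2 = 4*5^3 + 27*30^2 = 500 + 24300 = 24800
Delta = -16 * (24800) = -396800
Delta mod 41 = 39

Delta = 39 (mod 41)


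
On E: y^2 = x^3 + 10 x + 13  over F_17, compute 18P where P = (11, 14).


k = 18 = 10010_2 (binary, LSB first: 01001)
Double-and-add from P = (11, 14):
  bit 0 = 0: acc unchanged = O
  bit 1 = 1: acc = O + (4, 7) = (4, 7)
  bit 2 = 0: acc unchanged = (4, 7)
  bit 3 = 0: acc unchanged = (4, 7)
  bit 4 = 1: acc = (4, 7) + (7, 1) = (10, 5)

18P = (10, 5)


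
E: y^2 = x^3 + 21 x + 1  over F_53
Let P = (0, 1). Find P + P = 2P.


Doubling: s = (3 x1^2 + a) / (2 y1)
s = (3*0^2 + 21) / (2*1) mod 53 = 37
x3 = s^2 - 2 x1 mod 53 = 37^2 - 2*0 = 44
y3 = s (x1 - x3) - y1 mod 53 = 37 * (0 - 44) - 1 = 14

2P = (44, 14)


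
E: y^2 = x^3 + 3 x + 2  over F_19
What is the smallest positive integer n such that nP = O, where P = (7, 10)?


Compute successive multiples of P until we hit O:
  1P = (7, 10)
  2P = (9, 13)
  3P = (10, 14)
  4P = (8, 14)
  5P = (1, 14)
  6P = (3, 0)
  7P = (1, 5)
  8P = (8, 5)
  ... (continuing to 12P)
  12P = O

ord(P) = 12


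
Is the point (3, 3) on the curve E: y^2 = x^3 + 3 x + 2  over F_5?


Check whether y^2 = x^3 + 3 x + 2 (mod 5) for (x, y) = (3, 3).
LHS: y^2 = 3^2 mod 5 = 4
RHS: x^3 + 3 x + 2 = 3^3 + 3*3 + 2 mod 5 = 3
LHS != RHS

No, not on the curve


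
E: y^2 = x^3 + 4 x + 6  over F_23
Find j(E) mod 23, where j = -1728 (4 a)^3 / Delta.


Delta = -16(4 a^3 + 27 b^2) mod 23 = 17
-1728 * (4 a)^3 = -1728 * (4*4)^3 mod 23 = 17
j = 17 * 17^(-1) mod 23 = 1

j = 1 (mod 23)


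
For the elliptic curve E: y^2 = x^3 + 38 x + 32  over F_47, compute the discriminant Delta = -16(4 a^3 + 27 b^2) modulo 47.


4 a^3 + 27 b^2 = 4*38^3 + 27*32^2 = 219488 + 27648 = 247136
Delta = -16 * (247136) = -3954176
Delta mod 47 = 28

Delta = 28 (mod 47)


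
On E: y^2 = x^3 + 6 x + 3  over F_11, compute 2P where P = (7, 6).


Doubling: s = (3 x1^2 + a) / (2 y1)
s = (3*7^2 + 6) / (2*6) mod 11 = 10
x3 = s^2 - 2 x1 mod 11 = 10^2 - 2*7 = 9
y3 = s (x1 - x3) - y1 mod 11 = 10 * (7 - 9) - 6 = 7

2P = (9, 7)


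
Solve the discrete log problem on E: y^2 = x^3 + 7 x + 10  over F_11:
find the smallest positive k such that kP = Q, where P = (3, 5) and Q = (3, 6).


Enumerate multiples of P until we hit Q = (3, 6):
  1P = (3, 5)
  2P = (6, 9)
  3P = (5, 7)
  4P = (4, 5)
  5P = (4, 6)
  6P = (5, 4)
  7P = (6, 2)
  8P = (3, 6)
Match found at i = 8.

k = 8


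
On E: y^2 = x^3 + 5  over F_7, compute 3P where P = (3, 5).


k = 3 = 11_2 (binary, LSB first: 11)
Double-and-add from P = (3, 5):
  bit 0 = 1: acc = O + (3, 5) = (3, 5)
  bit 1 = 1: acc = (3, 5) + (5, 5) = (6, 2)

3P = (6, 2)


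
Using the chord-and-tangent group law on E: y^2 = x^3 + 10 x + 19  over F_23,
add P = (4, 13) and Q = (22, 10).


P != Q, so use the chord formula.
s = (y2 - y1) / (x2 - x1) = (20) / (18) mod 23 = 19
x3 = s^2 - x1 - x2 mod 23 = 19^2 - 4 - 22 = 13
y3 = s (x1 - x3) - y1 mod 23 = 19 * (4 - 13) - 13 = 0

P + Q = (13, 0)


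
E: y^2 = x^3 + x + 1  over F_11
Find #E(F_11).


For each x in F_11, count y with y^2 = x^3 + 1 x + 1 mod 11:
  x = 0: RHS = 1, y in [1, 10]  -> 2 point(s)
  x = 1: RHS = 3, y in [5, 6]  -> 2 point(s)
  x = 2: RHS = 0, y in [0]  -> 1 point(s)
  x = 3: RHS = 9, y in [3, 8]  -> 2 point(s)
  x = 4: RHS = 3, y in [5, 6]  -> 2 point(s)
  x = 6: RHS = 3, y in [5, 6]  -> 2 point(s)
  x = 8: RHS = 4, y in [2, 9]  -> 2 point(s)
Affine points: 13. Add the point at infinity: total = 14.

#E(F_11) = 14


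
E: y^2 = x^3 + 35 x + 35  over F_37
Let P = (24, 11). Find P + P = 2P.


Doubling: s = (3 x1^2 + a) / (2 y1)
s = (3*24^2 + 35) / (2*11) mod 37 = 28
x3 = s^2 - 2 x1 mod 37 = 28^2 - 2*24 = 33
y3 = s (x1 - x3) - y1 mod 37 = 28 * (24 - 33) - 11 = 33

2P = (33, 33)


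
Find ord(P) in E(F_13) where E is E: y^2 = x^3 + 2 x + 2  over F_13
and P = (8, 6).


Compute successive multiples of P until we hit O:
  1P = (8, 6)
  2P = (11, 4)
  3P = (6, 10)
  4P = (3, 10)
  5P = (12, 5)
  6P = (2, 12)
  7P = (4, 3)
  8P = (4, 10)
  ... (continuing to 15P)
  15P = O

ord(P) = 15


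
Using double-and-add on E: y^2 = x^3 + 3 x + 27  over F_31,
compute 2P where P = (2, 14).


k = 2 = 10_2 (binary, LSB first: 01)
Double-and-add from P = (2, 14):
  bit 0 = 0: acc unchanged = O
  bit 1 = 1: acc = O + (21, 19) = (21, 19)

2P = (21, 19)


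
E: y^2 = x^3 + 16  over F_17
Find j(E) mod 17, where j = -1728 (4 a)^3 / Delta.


Delta = -16(4 a^3 + 27 b^2) mod 17 = 10
-1728 * (4 a)^3 = -1728 * (4*0)^3 mod 17 = 0
j = 0 * 10^(-1) mod 17 = 0

j = 0 (mod 17)


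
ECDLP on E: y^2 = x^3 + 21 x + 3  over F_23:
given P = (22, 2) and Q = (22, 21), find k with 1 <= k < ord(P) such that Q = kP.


Enumerate multiples of P until we hit Q = (22, 21):
  1P = (22, 2)
  2P = (15, 17)
  3P = (15, 6)
  4P = (22, 21)
Match found at i = 4.

k = 4


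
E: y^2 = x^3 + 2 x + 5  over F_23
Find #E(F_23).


For each x in F_23, count y with y^2 = x^3 + 2 x + 5 mod 23:
  x = 1: RHS = 8, y in [10, 13]  -> 2 point(s)
  x = 4: RHS = 8, y in [10, 13]  -> 2 point(s)
  x = 5: RHS = 2, y in [5, 18]  -> 2 point(s)
  x = 6: RHS = 3, y in [7, 16]  -> 2 point(s)
  x = 8: RHS = 4, y in [2, 21]  -> 2 point(s)
  x = 9: RHS = 16, y in [4, 19]  -> 2 point(s)
  x = 10: RHS = 13, y in [6, 17]  -> 2 point(s)
  x = 11: RHS = 1, y in [1, 22]  -> 2 point(s)
  x = 12: RHS = 9, y in [3, 20]  -> 2 point(s)
  x = 15: RHS = 6, y in [11, 12]  -> 2 point(s)
  x = 16: RHS = 16, y in [4, 19]  -> 2 point(s)
  x = 18: RHS = 8, y in [10, 13]  -> 2 point(s)
  x = 19: RHS = 2, y in [5, 18]  -> 2 point(s)
  x = 20: RHS = 18, y in [8, 15]  -> 2 point(s)
  x = 21: RHS = 16, y in [4, 19]  -> 2 point(s)
  x = 22: RHS = 2, y in [5, 18]  -> 2 point(s)
Affine points: 32. Add the point at infinity: total = 33.

#E(F_23) = 33


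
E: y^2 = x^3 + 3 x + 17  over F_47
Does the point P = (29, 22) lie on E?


Check whether y^2 = x^3 + 3 x + 17 (mod 47) for (x, y) = (29, 22).
LHS: y^2 = 22^2 mod 47 = 14
RHS: x^3 + 3 x + 17 = 29^3 + 3*29 + 17 mod 47 = 6
LHS != RHS

No, not on the curve


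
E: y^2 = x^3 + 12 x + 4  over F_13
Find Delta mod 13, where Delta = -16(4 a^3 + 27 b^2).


4 a^3 + 27 b^2 = 4*12^3 + 27*4^2 = 6912 + 432 = 7344
Delta = -16 * (7344) = -117504
Delta mod 13 = 3

Delta = 3 (mod 13)


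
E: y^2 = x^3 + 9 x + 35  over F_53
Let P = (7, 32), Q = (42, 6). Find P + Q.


P != Q, so use the chord formula.
s = (y2 - y1) / (x2 - x1) = (27) / (35) mod 53 = 25
x3 = s^2 - x1 - x2 mod 53 = 25^2 - 7 - 42 = 46
y3 = s (x1 - x3) - y1 mod 53 = 25 * (7 - 46) - 32 = 0

P + Q = (46, 0)


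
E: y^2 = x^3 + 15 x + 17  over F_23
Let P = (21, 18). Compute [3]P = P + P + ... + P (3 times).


k = 3 = 11_2 (binary, LSB first: 11)
Double-and-add from P = (21, 18):
  bit 0 = 1: acc = O + (21, 18) = (21, 18)
  bit 1 = 1: acc = (21, 18) + (6, 22) = (2, 3)

3P = (2, 3)


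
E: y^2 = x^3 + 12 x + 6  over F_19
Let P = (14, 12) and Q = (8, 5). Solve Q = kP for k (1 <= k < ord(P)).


Enumerate multiples of P until we hit Q = (8, 5):
  1P = (14, 12)
  2P = (8, 5)
Match found at i = 2.

k = 2


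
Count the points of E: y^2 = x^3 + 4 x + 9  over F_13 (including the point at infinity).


For each x in F_13, count y with y^2 = x^3 + 4 x + 9 mod 13:
  x = 0: RHS = 9, y in [3, 10]  -> 2 point(s)
  x = 1: RHS = 1, y in [1, 12]  -> 2 point(s)
  x = 2: RHS = 12, y in [5, 8]  -> 2 point(s)
  x = 3: RHS = 9, y in [3, 10]  -> 2 point(s)
  x = 7: RHS = 3, y in [4, 9]  -> 2 point(s)
  x = 10: RHS = 9, y in [3, 10]  -> 2 point(s)
  x = 12: RHS = 4, y in [2, 11]  -> 2 point(s)
Affine points: 14. Add the point at infinity: total = 15.

#E(F_13) = 15


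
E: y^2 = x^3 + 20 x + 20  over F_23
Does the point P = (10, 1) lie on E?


Check whether y^2 = x^3 + 20 x + 20 (mod 23) for (x, y) = (10, 1).
LHS: y^2 = 1^2 mod 23 = 1
RHS: x^3 + 20 x + 20 = 10^3 + 20*10 + 20 mod 23 = 1
LHS = RHS

Yes, on the curve


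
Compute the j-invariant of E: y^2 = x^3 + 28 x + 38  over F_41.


Delta = -16(4 a^3 + 27 b^2) mod 41 = 26
-1728 * (4 a)^3 = -1728 * (4*28)^3 mod 41 = 32
j = 32 * 26^(-1) mod 41 = 17

j = 17 (mod 41)


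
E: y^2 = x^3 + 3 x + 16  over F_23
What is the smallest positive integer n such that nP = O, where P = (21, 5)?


Compute successive multiples of P until we hit O:
  1P = (21, 5)
  2P = (12, 20)
  3P = (3, 11)
  4P = (17, 9)
  5P = (9, 6)
  6P = (20, 16)
  7P = (11, 0)
  8P = (20, 7)
  ... (continuing to 14P)
  14P = O

ord(P) = 14


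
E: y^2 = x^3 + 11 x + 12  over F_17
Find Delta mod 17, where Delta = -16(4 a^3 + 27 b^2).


4 a^3 + 27 b^2 = 4*11^3 + 27*12^2 = 5324 + 3888 = 9212
Delta = -16 * (9212) = -147392
Delta mod 17 = 15

Delta = 15 (mod 17)


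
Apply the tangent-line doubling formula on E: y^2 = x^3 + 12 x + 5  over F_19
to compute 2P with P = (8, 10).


Doubling: s = (3 x1^2 + a) / (2 y1)
s = (3*8^2 + 12) / (2*10) mod 19 = 14
x3 = s^2 - 2 x1 mod 19 = 14^2 - 2*8 = 9
y3 = s (x1 - x3) - y1 mod 19 = 14 * (8 - 9) - 10 = 14

2P = (9, 14)


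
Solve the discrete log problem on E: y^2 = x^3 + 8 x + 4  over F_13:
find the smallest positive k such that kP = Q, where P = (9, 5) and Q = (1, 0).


Enumerate multiples of P until we hit Q = (1, 0):
  1P = (9, 5)
  2P = (4, 10)
  3P = (1, 0)
Match found at i = 3.

k = 3


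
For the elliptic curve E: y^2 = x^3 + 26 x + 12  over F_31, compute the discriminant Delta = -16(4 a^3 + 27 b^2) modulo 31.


4 a^3 + 27 b^2 = 4*26^3 + 27*12^2 = 70304 + 3888 = 74192
Delta = -16 * (74192) = -1187072
Delta mod 31 = 11

Delta = 11 (mod 31)


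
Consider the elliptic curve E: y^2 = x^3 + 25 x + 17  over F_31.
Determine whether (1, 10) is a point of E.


Check whether y^2 = x^3 + 25 x + 17 (mod 31) for (x, y) = (1, 10).
LHS: y^2 = 10^2 mod 31 = 7
RHS: x^3 + 25 x + 17 = 1^3 + 25*1 + 17 mod 31 = 12
LHS != RHS

No, not on the curve


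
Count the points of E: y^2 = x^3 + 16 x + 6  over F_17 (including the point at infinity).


For each x in F_17, count y with y^2 = x^3 + 16 x + 6 mod 17:
  x = 3: RHS = 13, y in [8, 9]  -> 2 point(s)
  x = 4: RHS = 15, y in [7, 10]  -> 2 point(s)
  x = 7: RHS = 2, y in [6, 11]  -> 2 point(s)
  x = 8: RHS = 0, y in [0]  -> 1 point(s)
  x = 11: RHS = 0, y in [0]  -> 1 point(s)
  x = 14: RHS = 16, y in [4, 13]  -> 2 point(s)
  x = 15: RHS = 0, y in [0]  -> 1 point(s)
Affine points: 11. Add the point at infinity: total = 12.

#E(F_17) = 12


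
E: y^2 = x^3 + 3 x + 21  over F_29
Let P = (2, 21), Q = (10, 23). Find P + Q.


P != Q, so use the chord formula.
s = (y2 - y1) / (x2 - x1) = (2) / (8) mod 29 = 22
x3 = s^2 - x1 - x2 mod 29 = 22^2 - 2 - 10 = 8
y3 = s (x1 - x3) - y1 mod 29 = 22 * (2 - 8) - 21 = 21

P + Q = (8, 21)


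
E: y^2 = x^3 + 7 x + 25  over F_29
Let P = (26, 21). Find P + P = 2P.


Doubling: s = (3 x1^2 + a) / (2 y1)
s = (3*26^2 + 7) / (2*21) mod 29 = 16
x3 = s^2 - 2 x1 mod 29 = 16^2 - 2*26 = 1
y3 = s (x1 - x3) - y1 mod 29 = 16 * (26 - 1) - 21 = 2

2P = (1, 2)


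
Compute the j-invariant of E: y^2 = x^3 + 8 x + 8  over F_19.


Delta = -16(4 a^3 + 27 b^2) mod 19 = 4
-1728 * (4 a)^3 = -1728 * (4*8)^3 mod 19 = 12
j = 12 * 4^(-1) mod 19 = 3

j = 3 (mod 19)


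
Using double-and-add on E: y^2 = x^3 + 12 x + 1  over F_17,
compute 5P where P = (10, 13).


k = 5 = 101_2 (binary, LSB first: 101)
Double-and-add from P = (10, 13):
  bit 0 = 1: acc = O + (10, 13) = (10, 13)
  bit 1 = 0: acc unchanged = (10, 13)
  bit 2 = 1: acc = (10, 13) + (6, 0) = (2, 13)

5P = (2, 13)


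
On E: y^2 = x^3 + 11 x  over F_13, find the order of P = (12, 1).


Compute successive multiples of P until we hit O:
  1P = (12, 1)
  2P = (12, 12)
  3P = O

ord(P) = 3


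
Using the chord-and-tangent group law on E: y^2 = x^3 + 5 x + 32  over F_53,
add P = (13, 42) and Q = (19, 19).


P != Q, so use the chord formula.
s = (y2 - y1) / (x2 - x1) = (30) / (6) mod 53 = 5
x3 = s^2 - x1 - x2 mod 53 = 5^2 - 13 - 19 = 46
y3 = s (x1 - x3) - y1 mod 53 = 5 * (13 - 46) - 42 = 5

P + Q = (46, 5)


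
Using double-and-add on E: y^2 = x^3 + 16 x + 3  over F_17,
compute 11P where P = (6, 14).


k = 11 = 1011_2 (binary, LSB first: 1101)
Double-and-add from P = (6, 14):
  bit 0 = 1: acc = O + (6, 14) = (6, 14)
  bit 1 = 1: acc = (6, 14) + (9, 14) = (2, 3)
  bit 2 = 0: acc unchanged = (2, 3)
  bit 3 = 1: acc = (2, 3) + (12, 6) = (7, 4)

11P = (7, 4)


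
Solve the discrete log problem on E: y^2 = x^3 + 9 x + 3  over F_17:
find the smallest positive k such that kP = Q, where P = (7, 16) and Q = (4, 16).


Enumerate multiples of P until we hit Q = (4, 16):
  1P = (7, 16)
  2P = (1, 9)
  3P = (8, 14)
  4P = (6, 16)
  5P = (4, 1)
  6P = (14, 0)
  7P = (4, 16)
Match found at i = 7.

k = 7


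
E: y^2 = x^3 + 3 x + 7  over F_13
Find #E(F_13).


For each x in F_13, count y with y^2 = x^3 + 3 x + 7 mod 13:
  x = 3: RHS = 4, y in [2, 11]  -> 2 point(s)
  x = 5: RHS = 4, y in [2, 11]  -> 2 point(s)
  x = 8: RHS = 10, y in [6, 7]  -> 2 point(s)
  x = 9: RHS = 9, y in [3, 10]  -> 2 point(s)
  x = 10: RHS = 10, y in [6, 7]  -> 2 point(s)
  x = 12: RHS = 3, y in [4, 9]  -> 2 point(s)
Affine points: 12. Add the point at infinity: total = 13.

#E(F_13) = 13


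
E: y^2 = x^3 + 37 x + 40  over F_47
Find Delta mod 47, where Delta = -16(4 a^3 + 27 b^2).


4 a^3 + 27 b^2 = 4*37^3 + 27*40^2 = 202612 + 43200 = 245812
Delta = -16 * (245812) = -3932992
Delta mod 47 = 15

Delta = 15 (mod 47)


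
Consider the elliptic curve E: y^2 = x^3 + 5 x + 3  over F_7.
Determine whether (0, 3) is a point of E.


Check whether y^2 = x^3 + 5 x + 3 (mod 7) for (x, y) = (0, 3).
LHS: y^2 = 3^2 mod 7 = 2
RHS: x^3 + 5 x + 3 = 0^3 + 5*0 + 3 mod 7 = 3
LHS != RHS

No, not on the curve


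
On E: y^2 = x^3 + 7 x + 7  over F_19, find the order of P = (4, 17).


Compute successive multiples of P until we hit O:
  1P = (4, 17)
  2P = (16, 15)
  3P = (8, 9)
  4P = (11, 16)
  5P = (11, 3)
  6P = (8, 10)
  7P = (16, 4)
  8P = (4, 2)
  ... (continuing to 9P)
  9P = O

ord(P) = 9


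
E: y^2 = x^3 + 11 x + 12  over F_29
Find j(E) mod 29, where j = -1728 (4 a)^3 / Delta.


Delta = -16(4 a^3 + 27 b^2) mod 29 = 15
-1728 * (4 a)^3 = -1728 * (4*11)^3 mod 29 = 16
j = 16 * 15^(-1) mod 29 = 3

j = 3 (mod 29)


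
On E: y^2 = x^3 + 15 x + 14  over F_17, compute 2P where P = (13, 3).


Doubling: s = (3 x1^2 + a) / (2 y1)
s = (3*13^2 + 15) / (2*3) mod 17 = 2
x3 = s^2 - 2 x1 mod 17 = 2^2 - 2*13 = 12
y3 = s (x1 - x3) - y1 mod 17 = 2 * (13 - 12) - 3 = 16

2P = (12, 16)


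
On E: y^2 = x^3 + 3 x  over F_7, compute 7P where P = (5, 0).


k = 7 = 111_2 (binary, LSB first: 111)
Double-and-add from P = (5, 0):
  bit 0 = 1: acc = O + (5, 0) = (5, 0)
  bit 1 = 1: acc = (5, 0) + O = (5, 0)
  bit 2 = 1: acc = (5, 0) + O = (5, 0)

7P = (5, 0)


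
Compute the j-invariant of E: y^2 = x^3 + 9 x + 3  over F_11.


Delta = -16(4 a^3 + 27 b^2) mod 11 = 1
-1728 * (4 a)^3 = -1728 * (4*9)^3 mod 11 = 6
j = 6 * 1^(-1) mod 11 = 6

j = 6 (mod 11)


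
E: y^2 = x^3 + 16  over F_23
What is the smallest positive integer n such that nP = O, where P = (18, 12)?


Compute successive multiples of P until we hit O:
  1P = (18, 12)
  2P = (0, 4)
  3P = (14, 0)
  4P = (0, 19)
  5P = (18, 11)
  6P = O

ord(P) = 6


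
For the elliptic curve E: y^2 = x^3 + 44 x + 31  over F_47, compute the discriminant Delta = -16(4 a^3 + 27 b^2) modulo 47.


4 a^3 + 27 b^2 = 4*44^3 + 27*31^2 = 340736 + 25947 = 366683
Delta = -16 * (366683) = -5866928
Delta mod 47 = 35

Delta = 35 (mod 47)


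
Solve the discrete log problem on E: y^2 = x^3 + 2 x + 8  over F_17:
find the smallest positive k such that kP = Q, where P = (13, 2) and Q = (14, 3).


Enumerate multiples of P until we hit Q = (14, 3):
  1P = (13, 2)
  2P = (7, 5)
  3P = (10, 5)
  4P = (12, 14)
  5P = (0, 12)
  6P = (6, 7)
  7P = (11, 16)
  8P = (8, 14)
  9P = (14, 14)
  10P = (15, 8)
  11P = (15, 9)
  12P = (14, 3)
Match found at i = 12.

k = 12


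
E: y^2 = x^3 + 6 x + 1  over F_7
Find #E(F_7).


For each x in F_7, count y with y^2 = x^3 + 6 x + 1 mod 7:
  x = 0: RHS = 1, y in [1, 6]  -> 2 point(s)
  x = 1: RHS = 1, y in [1, 6]  -> 2 point(s)
  x = 2: RHS = 0, y in [0]  -> 1 point(s)
  x = 3: RHS = 4, y in [2, 5]  -> 2 point(s)
  x = 5: RHS = 2, y in [3, 4]  -> 2 point(s)
  x = 6: RHS = 1, y in [1, 6]  -> 2 point(s)
Affine points: 11. Add the point at infinity: total = 12.

#E(F_7) = 12


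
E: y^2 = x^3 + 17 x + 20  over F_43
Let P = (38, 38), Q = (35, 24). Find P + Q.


P != Q, so use the chord formula.
s = (y2 - y1) / (x2 - x1) = (29) / (40) mod 43 = 19
x3 = s^2 - x1 - x2 mod 43 = 19^2 - 38 - 35 = 30
y3 = s (x1 - x3) - y1 mod 43 = 19 * (38 - 30) - 38 = 28

P + Q = (30, 28)


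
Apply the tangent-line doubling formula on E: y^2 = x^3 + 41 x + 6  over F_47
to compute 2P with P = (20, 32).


Doubling: s = (3 x1^2 + a) / (2 y1)
s = (3*20^2 + 41) / (2*32) mod 47 = 26
x3 = s^2 - 2 x1 mod 47 = 26^2 - 2*20 = 25
y3 = s (x1 - x3) - y1 mod 47 = 26 * (20 - 25) - 32 = 26

2P = (25, 26)


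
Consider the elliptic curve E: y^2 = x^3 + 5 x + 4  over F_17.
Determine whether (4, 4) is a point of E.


Check whether y^2 = x^3 + 5 x + 4 (mod 17) for (x, y) = (4, 4).
LHS: y^2 = 4^2 mod 17 = 16
RHS: x^3 + 5 x + 4 = 4^3 + 5*4 + 4 mod 17 = 3
LHS != RHS

No, not on the curve


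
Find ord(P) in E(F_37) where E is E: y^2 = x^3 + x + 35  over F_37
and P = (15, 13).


Compute successive multiples of P until we hit O:
  1P = (15, 13)
  2P = (17, 9)
  3P = (9, 12)
  4P = (12, 6)
  5P = (36, 12)
  6P = (35, 32)
  7P = (20, 10)
  8P = (29, 25)
  ... (continuing to 20P)
  20P = O

ord(P) = 20


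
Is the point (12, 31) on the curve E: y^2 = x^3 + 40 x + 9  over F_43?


Check whether y^2 = x^3 + 40 x + 9 (mod 43) for (x, y) = (12, 31).
LHS: y^2 = 31^2 mod 43 = 15
RHS: x^3 + 40 x + 9 = 12^3 + 40*12 + 9 mod 43 = 24
LHS != RHS

No, not on the curve


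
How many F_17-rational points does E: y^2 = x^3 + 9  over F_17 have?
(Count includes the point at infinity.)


For each x in F_17, count y with y^2 = x^3 + 0 x + 9 mod 17:
  x = 0: RHS = 9, y in [3, 14]  -> 2 point(s)
  x = 2: RHS = 0, y in [0]  -> 1 point(s)
  x = 3: RHS = 2, y in [6, 11]  -> 2 point(s)
  x = 5: RHS = 15, y in [7, 10]  -> 2 point(s)
  x = 6: RHS = 4, y in [2, 15]  -> 2 point(s)
  x = 13: RHS = 13, y in [8, 9]  -> 2 point(s)
  x = 14: RHS = 16, y in [4, 13]  -> 2 point(s)
  x = 15: RHS = 1, y in [1, 16]  -> 2 point(s)
  x = 16: RHS = 8, y in [5, 12]  -> 2 point(s)
Affine points: 17. Add the point at infinity: total = 18.

#E(F_17) = 18


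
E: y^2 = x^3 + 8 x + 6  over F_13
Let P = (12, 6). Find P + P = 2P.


Doubling: s = (3 x1^2 + a) / (2 y1)
s = (3*12^2 + 8) / (2*6) mod 13 = 2
x3 = s^2 - 2 x1 mod 13 = 2^2 - 2*12 = 6
y3 = s (x1 - x3) - y1 mod 13 = 2 * (12 - 6) - 6 = 6

2P = (6, 6)


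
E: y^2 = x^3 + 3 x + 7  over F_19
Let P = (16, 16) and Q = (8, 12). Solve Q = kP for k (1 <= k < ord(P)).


Enumerate multiples of P until we hit Q = (8, 12):
  1P = (16, 16)
  2P = (12, 2)
  3P = (8, 12)
Match found at i = 3.

k = 3


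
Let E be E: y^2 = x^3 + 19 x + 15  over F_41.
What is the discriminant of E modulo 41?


4 a^3 + 27 b^2 = 4*19^3 + 27*15^2 = 27436 + 6075 = 33511
Delta = -16 * (33511) = -536176
Delta mod 41 = 22

Delta = 22 (mod 41)


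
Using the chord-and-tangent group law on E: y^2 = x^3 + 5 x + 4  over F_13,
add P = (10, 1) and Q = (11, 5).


P != Q, so use the chord formula.
s = (y2 - y1) / (x2 - x1) = (4) / (1) mod 13 = 4
x3 = s^2 - x1 - x2 mod 13 = 4^2 - 10 - 11 = 8
y3 = s (x1 - x3) - y1 mod 13 = 4 * (10 - 8) - 1 = 7

P + Q = (8, 7)


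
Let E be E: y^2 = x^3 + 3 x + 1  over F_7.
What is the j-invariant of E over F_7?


Delta = -16(4 a^3 + 27 b^2) mod 7 = 3
-1728 * (4 a)^3 = -1728 * (4*3)^3 mod 7 = 6
j = 6 * 3^(-1) mod 7 = 2

j = 2 (mod 7)


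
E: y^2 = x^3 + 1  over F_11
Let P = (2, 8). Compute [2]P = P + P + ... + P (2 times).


k = 2 = 10_2 (binary, LSB first: 01)
Double-and-add from P = (2, 8):
  bit 0 = 0: acc unchanged = O
  bit 1 = 1: acc = O + (0, 10) = (0, 10)

2P = (0, 10)


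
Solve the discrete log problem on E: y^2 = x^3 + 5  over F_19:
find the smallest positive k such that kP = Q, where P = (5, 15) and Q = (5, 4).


Enumerate multiples of P until we hit Q = (5, 4):
  1P = (5, 15)
  2P = (1, 14)
  3P = (0, 10)
  4P = (15, 13)
  5P = (15, 6)
  6P = (0, 9)
  7P = (1, 5)
  8P = (5, 4)
Match found at i = 8.

k = 8


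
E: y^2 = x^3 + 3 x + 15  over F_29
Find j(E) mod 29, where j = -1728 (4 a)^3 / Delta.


Delta = -16(4 a^3 + 27 b^2) mod 29 = 20
-1728 * (4 a)^3 = -1728 * (4*3)^3 mod 29 = 1
j = 1 * 20^(-1) mod 29 = 16

j = 16 (mod 29)


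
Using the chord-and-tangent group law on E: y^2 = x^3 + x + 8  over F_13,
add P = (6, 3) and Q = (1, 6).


P != Q, so use the chord formula.
s = (y2 - y1) / (x2 - x1) = (3) / (8) mod 13 = 2
x3 = s^2 - x1 - x2 mod 13 = 2^2 - 6 - 1 = 10
y3 = s (x1 - x3) - y1 mod 13 = 2 * (6 - 10) - 3 = 2

P + Q = (10, 2)


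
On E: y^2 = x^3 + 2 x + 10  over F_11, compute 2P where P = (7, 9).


Doubling: s = (3 x1^2 + a) / (2 y1)
s = (3*7^2 + 2) / (2*9) mod 11 = 4
x3 = s^2 - 2 x1 mod 11 = 4^2 - 2*7 = 2
y3 = s (x1 - x3) - y1 mod 11 = 4 * (7 - 2) - 9 = 0

2P = (2, 0)


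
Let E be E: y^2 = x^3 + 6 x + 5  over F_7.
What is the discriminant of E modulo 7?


4 a^3 + 27 b^2 = 4*6^3 + 27*5^2 = 864 + 675 = 1539
Delta = -16 * (1539) = -24624
Delta mod 7 = 2

Delta = 2 (mod 7)


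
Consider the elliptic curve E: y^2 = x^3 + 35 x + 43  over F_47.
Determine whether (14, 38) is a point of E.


Check whether y^2 = x^3 + 35 x + 43 (mod 47) for (x, y) = (14, 38).
LHS: y^2 = 38^2 mod 47 = 34
RHS: x^3 + 35 x + 43 = 14^3 + 35*14 + 43 mod 47 = 34
LHS = RHS

Yes, on the curve


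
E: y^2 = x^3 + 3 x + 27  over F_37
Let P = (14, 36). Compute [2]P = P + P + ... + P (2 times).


k = 2 = 10_2 (binary, LSB first: 01)
Double-and-add from P = (14, 36):
  bit 0 = 0: acc unchanged = O
  bit 1 = 1: acc = O + (0, 8) = (0, 8)

2P = (0, 8)


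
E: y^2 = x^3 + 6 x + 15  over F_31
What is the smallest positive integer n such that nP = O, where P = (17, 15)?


Compute successive multiples of P until we hit O:
  1P = (17, 15)
  2P = (22, 10)
  3P = (24, 23)
  4P = (28, 30)
  5P = (4, 14)
  6P = (30, 15)
  7P = (15, 16)
  8P = (7, 11)
  ... (continuing to 25P)
  25P = O

ord(P) = 25


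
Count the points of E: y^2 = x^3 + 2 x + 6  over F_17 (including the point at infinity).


For each x in F_17, count y with y^2 = x^3 + 2 x + 6 mod 17:
  x = 1: RHS = 9, y in [3, 14]  -> 2 point(s)
  x = 2: RHS = 1, y in [1, 16]  -> 2 point(s)
  x = 6: RHS = 13, y in [8, 9]  -> 2 point(s)
  x = 11: RHS = 16, y in [4, 13]  -> 2 point(s)
  x = 13: RHS = 2, y in [6, 11]  -> 2 point(s)
Affine points: 10. Add the point at infinity: total = 11.

#E(F_17) = 11


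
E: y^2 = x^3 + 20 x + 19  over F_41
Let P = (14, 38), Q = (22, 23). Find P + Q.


P != Q, so use the chord formula.
s = (y2 - y1) / (x2 - x1) = (26) / (8) mod 41 = 34
x3 = s^2 - x1 - x2 mod 41 = 34^2 - 14 - 22 = 13
y3 = s (x1 - x3) - y1 mod 41 = 34 * (14 - 13) - 38 = 37

P + Q = (13, 37)


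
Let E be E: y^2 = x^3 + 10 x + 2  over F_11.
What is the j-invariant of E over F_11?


Delta = -16(4 a^3 + 27 b^2) mod 11 = 8
-1728 * (4 a)^3 = -1728 * (4*10)^3 mod 11 = 9
j = 9 * 8^(-1) mod 11 = 8

j = 8 (mod 11)


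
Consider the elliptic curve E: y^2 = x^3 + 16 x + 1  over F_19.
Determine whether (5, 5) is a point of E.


Check whether y^2 = x^3 + 16 x + 1 (mod 19) for (x, y) = (5, 5).
LHS: y^2 = 5^2 mod 19 = 6
RHS: x^3 + 16 x + 1 = 5^3 + 16*5 + 1 mod 19 = 16
LHS != RHS

No, not on the curve


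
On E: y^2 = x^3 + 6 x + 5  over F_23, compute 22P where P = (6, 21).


k = 22 = 10110_2 (binary, LSB first: 01101)
Double-and-add from P = (6, 21):
  bit 0 = 0: acc unchanged = O
  bit 1 = 1: acc = O + (1, 9) = (1, 9)
  bit 2 = 1: acc = (1, 9) + (4, 1) = (20, 11)
  bit 3 = 0: acc unchanged = (20, 11)
  bit 4 = 1: acc = (20, 11) + (9, 12) = (21, 10)

22P = (21, 10)


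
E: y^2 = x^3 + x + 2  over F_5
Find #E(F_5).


For each x in F_5, count y with y^2 = x^3 + 1 x + 2 mod 5:
  x = 1: RHS = 4, y in [2, 3]  -> 2 point(s)
  x = 4: RHS = 0, y in [0]  -> 1 point(s)
Affine points: 3. Add the point at infinity: total = 4.

#E(F_5) = 4


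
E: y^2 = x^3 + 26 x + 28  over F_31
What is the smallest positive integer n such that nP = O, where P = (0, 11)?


Compute successive multiples of P until we hit O:
  1P = (0, 11)
  2P = (16, 18)
  3P = (25, 11)
  4P = (6, 20)
  5P = (4, 14)
  6P = (14, 25)
  7P = (18, 2)
  8P = (21, 15)
  ... (continuing to 31P)
  31P = O

ord(P) = 31


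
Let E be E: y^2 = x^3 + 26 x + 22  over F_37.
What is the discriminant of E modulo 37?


4 a^3 + 27 b^2 = 4*26^3 + 27*22^2 = 70304 + 13068 = 83372
Delta = -16 * (83372) = -1333952
Delta mod 37 = 9

Delta = 9 (mod 37)


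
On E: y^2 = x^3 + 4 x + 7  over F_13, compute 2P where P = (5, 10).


Doubling: s = (3 x1^2 + a) / (2 y1)
s = (3*5^2 + 4) / (2*10) mod 13 = 2
x3 = s^2 - 2 x1 mod 13 = 2^2 - 2*5 = 7
y3 = s (x1 - x3) - y1 mod 13 = 2 * (5 - 7) - 10 = 12

2P = (7, 12)


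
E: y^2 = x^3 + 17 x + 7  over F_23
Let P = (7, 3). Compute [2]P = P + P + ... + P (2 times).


k = 2 = 10_2 (binary, LSB first: 01)
Double-and-add from P = (7, 3):
  bit 0 = 0: acc unchanged = O
  bit 1 = 1: acc = O + (15, 16) = (15, 16)

2P = (15, 16)


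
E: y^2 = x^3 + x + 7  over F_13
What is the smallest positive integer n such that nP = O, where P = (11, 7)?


Compute successive multiples of P until we hit O:
  1P = (11, 7)
  2P = (4, 6)
  3P = (2, 11)
  4P = (1, 3)
  5P = (10, 9)
  6P = (9, 2)
  7P = (9, 11)
  8P = (10, 4)
  ... (continuing to 13P)
  13P = O

ord(P) = 13


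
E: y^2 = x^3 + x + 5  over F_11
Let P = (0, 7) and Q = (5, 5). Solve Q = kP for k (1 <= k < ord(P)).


Enumerate multiples of P until we hit Q = (5, 5):
  1P = (0, 7)
  2P = (5, 6)
  3P = (10, 6)
  4P = (2, 2)
  5P = (7, 5)
  6P = (7, 6)
  7P = (2, 9)
  8P = (10, 5)
  9P = (5, 5)
Match found at i = 9.

k = 9


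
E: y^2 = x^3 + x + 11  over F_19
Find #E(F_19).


For each x in F_19, count y with y^2 = x^3 + 1 x + 11 mod 19:
  x = 0: RHS = 11, y in [7, 12]  -> 2 point(s)
  x = 6: RHS = 5, y in [9, 10]  -> 2 point(s)
  x = 7: RHS = 0, y in [0]  -> 1 point(s)
  x = 11: RHS = 4, y in [2, 17]  -> 2 point(s)
  x = 13: RHS = 17, y in [6, 13]  -> 2 point(s)
  x = 15: RHS = 0, y in [0]  -> 1 point(s)
  x = 16: RHS = 0, y in [0]  -> 1 point(s)
  x = 17: RHS = 1, y in [1, 18]  -> 2 point(s)
  x = 18: RHS = 9, y in [3, 16]  -> 2 point(s)
Affine points: 15. Add the point at infinity: total = 16.

#E(F_19) = 16


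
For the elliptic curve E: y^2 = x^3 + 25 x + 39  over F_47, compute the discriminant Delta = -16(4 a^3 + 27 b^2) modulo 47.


4 a^3 + 27 b^2 = 4*25^3 + 27*39^2 = 62500 + 41067 = 103567
Delta = -16 * (103567) = -1657072
Delta mod 47 = 7

Delta = 7 (mod 47)


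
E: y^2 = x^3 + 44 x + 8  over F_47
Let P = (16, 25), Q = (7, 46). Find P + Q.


P != Q, so use the chord formula.
s = (y2 - y1) / (x2 - x1) = (21) / (38) mod 47 = 29
x3 = s^2 - x1 - x2 mod 47 = 29^2 - 16 - 7 = 19
y3 = s (x1 - x3) - y1 mod 47 = 29 * (16 - 19) - 25 = 29

P + Q = (19, 29)


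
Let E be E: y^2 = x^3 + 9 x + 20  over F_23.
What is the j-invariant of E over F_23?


Delta = -16(4 a^3 + 27 b^2) mod 23 = 10
-1728 * (4 a)^3 = -1728 * (4*9)^3 mod 23 = 10
j = 10 * 10^(-1) mod 23 = 1

j = 1 (mod 23)


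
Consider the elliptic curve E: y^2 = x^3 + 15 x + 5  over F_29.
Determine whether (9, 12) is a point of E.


Check whether y^2 = x^3 + 15 x + 5 (mod 29) for (x, y) = (9, 12).
LHS: y^2 = 12^2 mod 29 = 28
RHS: x^3 + 15 x + 5 = 9^3 + 15*9 + 5 mod 29 = 28
LHS = RHS

Yes, on the curve


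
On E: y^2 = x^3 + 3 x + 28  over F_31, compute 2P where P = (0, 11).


Doubling: s = (3 x1^2 + a) / (2 y1)
s = (3*0^2 + 3) / (2*11) mod 31 = 10
x3 = s^2 - 2 x1 mod 31 = 10^2 - 2*0 = 7
y3 = s (x1 - x3) - y1 mod 31 = 10 * (0 - 7) - 11 = 12

2P = (7, 12)


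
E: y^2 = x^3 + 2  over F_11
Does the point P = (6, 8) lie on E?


Check whether y^2 = x^3 + 0 x + 2 (mod 11) for (x, y) = (6, 8).
LHS: y^2 = 8^2 mod 11 = 9
RHS: x^3 + 0 x + 2 = 6^3 + 0*6 + 2 mod 11 = 9
LHS = RHS

Yes, on the curve


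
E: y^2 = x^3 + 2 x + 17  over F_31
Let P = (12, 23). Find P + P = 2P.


Doubling: s = (3 x1^2 + a) / (2 y1)
s = (3*12^2 + 2) / (2*23) mod 31 = 0
x3 = s^2 - 2 x1 mod 31 = 0^2 - 2*12 = 7
y3 = s (x1 - x3) - y1 mod 31 = 0 * (12 - 7) - 23 = 8

2P = (7, 8)


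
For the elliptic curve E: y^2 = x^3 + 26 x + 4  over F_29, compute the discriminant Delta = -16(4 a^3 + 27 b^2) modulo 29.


4 a^3 + 27 b^2 = 4*26^3 + 27*4^2 = 70304 + 432 = 70736
Delta = -16 * (70736) = -1131776
Delta mod 29 = 7

Delta = 7 (mod 29)


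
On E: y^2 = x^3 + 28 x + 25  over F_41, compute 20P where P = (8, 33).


k = 20 = 10100_2 (binary, LSB first: 00101)
Double-and-add from P = (8, 33):
  bit 0 = 0: acc unchanged = O
  bit 1 = 0: acc unchanged = O
  bit 2 = 1: acc = O + (26, 17) = (26, 17)
  bit 3 = 0: acc unchanged = (26, 17)
  bit 4 = 1: acc = (26, 17) + (31, 4) = (17, 17)

20P = (17, 17)


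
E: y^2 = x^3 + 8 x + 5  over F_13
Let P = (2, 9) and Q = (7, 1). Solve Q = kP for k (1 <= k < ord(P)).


Enumerate multiples of P until we hit Q = (7, 1):
  1P = (2, 9)
  2P = (12, 3)
  3P = (3, 2)
  4P = (5, 12)
  5P = (7, 12)
  6P = (8, 3)
  7P = (4, 6)
  8P = (6, 10)
  9P = (1, 1)
  10P = (9, 0)
  11P = (1, 12)
  12P = (6, 3)
  13P = (4, 7)
  14P = (8, 10)
  15P = (7, 1)
Match found at i = 15.

k = 15


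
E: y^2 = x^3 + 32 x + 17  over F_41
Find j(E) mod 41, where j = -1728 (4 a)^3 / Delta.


Delta = -16(4 a^3 + 27 b^2) mod 41 = 36
-1728 * (4 a)^3 = -1728 * (4*32)^3 mod 41 = 29
j = 29 * 36^(-1) mod 41 = 27

j = 27 (mod 41)


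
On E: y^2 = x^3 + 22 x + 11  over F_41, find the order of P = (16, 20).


Compute successive multiples of P until we hit O:
  1P = (16, 20)
  2P = (7, 4)
  3P = (8, 17)
  4P = (37, 8)
  5P = (31, 12)
  6P = (30, 23)
  7P = (35, 14)
  8P = (6, 20)
  ... (continuing to 20P)
  20P = O

ord(P) = 20


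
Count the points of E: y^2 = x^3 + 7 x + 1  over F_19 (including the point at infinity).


For each x in F_19, count y with y^2 = x^3 + 7 x + 1 mod 19:
  x = 0: RHS = 1, y in [1, 18]  -> 2 point(s)
  x = 1: RHS = 9, y in [3, 16]  -> 2 point(s)
  x = 2: RHS = 4, y in [2, 17]  -> 2 point(s)
  x = 3: RHS = 11, y in [7, 12]  -> 2 point(s)
  x = 4: RHS = 17, y in [6, 13]  -> 2 point(s)
  x = 5: RHS = 9, y in [3, 16]  -> 2 point(s)
  x = 10: RHS = 7, y in [8, 11]  -> 2 point(s)
  x = 13: RHS = 9, y in [3, 16]  -> 2 point(s)
  x = 15: RHS = 4, y in [2, 17]  -> 2 point(s)
  x = 17: RHS = 17, y in [6, 13]  -> 2 point(s)
Affine points: 20. Add the point at infinity: total = 21.

#E(F_19) = 21


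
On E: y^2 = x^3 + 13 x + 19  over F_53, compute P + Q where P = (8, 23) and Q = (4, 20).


P != Q, so use the chord formula.
s = (y2 - y1) / (x2 - x1) = (50) / (49) mod 53 = 14
x3 = s^2 - x1 - x2 mod 53 = 14^2 - 8 - 4 = 25
y3 = s (x1 - x3) - y1 mod 53 = 14 * (8 - 25) - 23 = 4

P + Q = (25, 4)


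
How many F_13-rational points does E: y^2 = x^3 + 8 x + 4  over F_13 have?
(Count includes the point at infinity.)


For each x in F_13, count y with y^2 = x^3 + 8 x + 4 mod 13:
  x = 0: RHS = 4, y in [2, 11]  -> 2 point(s)
  x = 1: RHS = 0, y in [0]  -> 1 point(s)
  x = 3: RHS = 3, y in [4, 9]  -> 2 point(s)
  x = 4: RHS = 9, y in [3, 10]  -> 2 point(s)
  x = 5: RHS = 0, y in [0]  -> 1 point(s)
  x = 7: RHS = 0, y in [0]  -> 1 point(s)
  x = 9: RHS = 12, y in [5, 8]  -> 2 point(s)
Affine points: 11. Add the point at infinity: total = 12.

#E(F_13) = 12


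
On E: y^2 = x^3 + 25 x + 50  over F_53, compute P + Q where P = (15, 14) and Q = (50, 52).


P != Q, so use the chord formula.
s = (y2 - y1) / (x2 - x1) = (38) / (35) mod 53 = 45
x3 = s^2 - x1 - x2 mod 53 = 45^2 - 15 - 50 = 52
y3 = s (x1 - x3) - y1 mod 53 = 45 * (15 - 52) - 14 = 17

P + Q = (52, 17)


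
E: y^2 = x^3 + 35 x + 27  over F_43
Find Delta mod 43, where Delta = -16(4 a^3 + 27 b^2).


4 a^3 + 27 b^2 = 4*35^3 + 27*27^2 = 171500 + 19683 = 191183
Delta = -16 * (191183) = -3058928
Delta mod 43 = 6

Delta = 6 (mod 43)


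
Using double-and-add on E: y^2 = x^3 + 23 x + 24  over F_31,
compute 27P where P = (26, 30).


k = 27 = 11011_2 (binary, LSB first: 11011)
Double-and-add from P = (26, 30):
  bit 0 = 1: acc = O + (26, 30) = (26, 30)
  bit 1 = 1: acc = (26, 30) + (24, 27) = (22, 7)
  bit 2 = 0: acc unchanged = (22, 7)
  bit 3 = 1: acc = (22, 7) + (4, 26) = (2, 27)
  bit 4 = 1: acc = (2, 27) + (8, 21) = (22, 24)

27P = (22, 24)


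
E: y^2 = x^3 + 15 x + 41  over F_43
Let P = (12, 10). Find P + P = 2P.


Doubling: s = (3 x1^2 + a) / (2 y1)
s = (3*12^2 + 15) / (2*10) mod 43 = 3
x3 = s^2 - 2 x1 mod 43 = 3^2 - 2*12 = 28
y3 = s (x1 - x3) - y1 mod 43 = 3 * (12 - 28) - 10 = 28

2P = (28, 28)


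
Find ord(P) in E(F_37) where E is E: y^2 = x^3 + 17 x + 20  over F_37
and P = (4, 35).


Compute successive multiples of P until we hit O:
  1P = (4, 35)
  2P = (4, 2)
  3P = O

ord(P) = 3


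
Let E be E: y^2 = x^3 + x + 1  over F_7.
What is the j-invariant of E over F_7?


Delta = -16(4 a^3 + 27 b^2) mod 7 = 1
-1728 * (4 a)^3 = -1728 * (4*1)^3 mod 7 = 1
j = 1 * 1^(-1) mod 7 = 1

j = 1 (mod 7)


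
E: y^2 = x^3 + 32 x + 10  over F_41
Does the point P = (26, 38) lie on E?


Check whether y^2 = x^3 + 32 x + 10 (mod 41) for (x, y) = (26, 38).
LHS: y^2 = 38^2 mod 41 = 9
RHS: x^3 + 32 x + 10 = 26^3 + 32*26 + 10 mod 41 = 9
LHS = RHS

Yes, on the curve


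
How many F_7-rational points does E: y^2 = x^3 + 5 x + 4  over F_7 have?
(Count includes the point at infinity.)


For each x in F_7, count y with y^2 = x^3 + 5 x + 4 mod 7:
  x = 0: RHS = 4, y in [2, 5]  -> 2 point(s)
  x = 2: RHS = 1, y in [1, 6]  -> 2 point(s)
  x = 3: RHS = 4, y in [2, 5]  -> 2 point(s)
  x = 4: RHS = 4, y in [2, 5]  -> 2 point(s)
  x = 5: RHS = 0, y in [0]  -> 1 point(s)
Affine points: 9. Add the point at infinity: total = 10.

#E(F_7) = 10


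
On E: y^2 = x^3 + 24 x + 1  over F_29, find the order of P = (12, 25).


Compute successive multiples of P until we hit O:
  1P = (12, 25)
  2P = (6, 10)
  3P = (10, 9)
  4P = (13, 25)
  5P = (4, 4)
  6P = (14, 6)
  7P = (28, 11)
  8P = (2, 17)
  ... (continuing to 33P)
  33P = O

ord(P) = 33


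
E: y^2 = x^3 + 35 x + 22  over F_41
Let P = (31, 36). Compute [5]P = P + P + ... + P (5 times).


k = 5 = 101_2 (binary, LSB first: 101)
Double-and-add from P = (31, 36):
  bit 0 = 1: acc = O + (31, 36) = (31, 36)
  bit 1 = 0: acc unchanged = (31, 36)
  bit 2 = 1: acc = (31, 36) + (11, 37) = (3, 20)

5P = (3, 20)


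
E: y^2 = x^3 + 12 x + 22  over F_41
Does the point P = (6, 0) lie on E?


Check whether y^2 = x^3 + 12 x + 22 (mod 41) for (x, y) = (6, 0).
LHS: y^2 = 0^2 mod 41 = 0
RHS: x^3 + 12 x + 22 = 6^3 + 12*6 + 22 mod 41 = 23
LHS != RHS

No, not on the curve


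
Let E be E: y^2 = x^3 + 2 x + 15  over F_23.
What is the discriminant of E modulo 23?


4 a^3 + 27 b^2 = 4*2^3 + 27*15^2 = 32 + 6075 = 6107
Delta = -16 * (6107) = -97712
Delta mod 23 = 15

Delta = 15 (mod 23)


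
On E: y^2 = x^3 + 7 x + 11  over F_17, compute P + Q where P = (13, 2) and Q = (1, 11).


P != Q, so use the chord formula.
s = (y2 - y1) / (x2 - x1) = (9) / (5) mod 17 = 12
x3 = s^2 - x1 - x2 mod 17 = 12^2 - 13 - 1 = 11
y3 = s (x1 - x3) - y1 mod 17 = 12 * (13 - 11) - 2 = 5

P + Q = (11, 5)


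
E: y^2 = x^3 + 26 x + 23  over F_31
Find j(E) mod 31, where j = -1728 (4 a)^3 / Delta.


Delta = -16(4 a^3 + 27 b^2) mod 31 = 6
-1728 * (4 a)^3 = -1728 * (4*26)^3 mod 31 = 15
j = 15 * 6^(-1) mod 31 = 18

j = 18 (mod 31)


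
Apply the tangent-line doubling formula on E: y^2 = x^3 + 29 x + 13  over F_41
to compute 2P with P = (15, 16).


Doubling: s = (3 x1^2 + a) / (2 y1)
s = (3*15^2 + 29) / (2*16) mod 41 = 22
x3 = s^2 - 2 x1 mod 41 = 22^2 - 2*15 = 3
y3 = s (x1 - x3) - y1 mod 41 = 22 * (15 - 3) - 16 = 2

2P = (3, 2)


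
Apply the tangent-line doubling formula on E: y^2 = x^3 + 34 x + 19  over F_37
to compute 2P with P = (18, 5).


Doubling: s = (3 x1^2 + a) / (2 y1)
s = (3*18^2 + 34) / (2*5) mod 37 = 34
x3 = s^2 - 2 x1 mod 37 = 34^2 - 2*18 = 10
y3 = s (x1 - x3) - y1 mod 37 = 34 * (18 - 10) - 5 = 8

2P = (10, 8)


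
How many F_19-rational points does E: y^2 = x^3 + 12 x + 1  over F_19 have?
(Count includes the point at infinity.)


For each x in F_19, count y with y^2 = x^3 + 12 x + 1 mod 19:
  x = 0: RHS = 1, y in [1, 18]  -> 2 point(s)
  x = 3: RHS = 7, y in [8, 11]  -> 2 point(s)
  x = 6: RHS = 4, y in [2, 17]  -> 2 point(s)
  x = 8: RHS = 1, y in [1, 18]  -> 2 point(s)
  x = 10: RHS = 0, y in [0]  -> 1 point(s)
  x = 11: RHS = 1, y in [1, 18]  -> 2 point(s)
  x = 12: RHS = 11, y in [7, 12]  -> 2 point(s)
  x = 13: RHS = 17, y in [6, 13]  -> 2 point(s)
  x = 14: RHS = 6, y in [5, 14]  -> 2 point(s)
  x = 17: RHS = 7, y in [8, 11]  -> 2 point(s)
  x = 18: RHS = 7, y in [8, 11]  -> 2 point(s)
Affine points: 21. Add the point at infinity: total = 22.

#E(F_19) = 22


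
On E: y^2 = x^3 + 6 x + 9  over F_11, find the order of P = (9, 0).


Compute successive multiples of P until we hit O:
  1P = (9, 0)
  2P = O

ord(P) = 2


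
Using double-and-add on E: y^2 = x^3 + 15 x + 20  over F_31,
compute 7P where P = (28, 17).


k = 7 = 111_2 (binary, LSB first: 111)
Double-and-add from P = (28, 17):
  bit 0 = 1: acc = O + (28, 17) = (28, 17)
  bit 1 = 1: acc = (28, 17) + (16, 27) = (23, 15)
  bit 2 = 1: acc = (23, 15) + (0, 19) = (16, 4)

7P = (16, 4)


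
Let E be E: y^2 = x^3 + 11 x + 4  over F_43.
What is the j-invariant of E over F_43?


Delta = -16(4 a^3 + 27 b^2) mod 43 = 10
-1728 * (4 a)^3 = -1728 * (4*11)^3 mod 43 = 35
j = 35 * 10^(-1) mod 43 = 25

j = 25 (mod 43)


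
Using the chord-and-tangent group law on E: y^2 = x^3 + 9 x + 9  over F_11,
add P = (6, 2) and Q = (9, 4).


P != Q, so use the chord formula.
s = (y2 - y1) / (x2 - x1) = (2) / (3) mod 11 = 8
x3 = s^2 - x1 - x2 mod 11 = 8^2 - 6 - 9 = 5
y3 = s (x1 - x3) - y1 mod 11 = 8 * (6 - 5) - 2 = 6

P + Q = (5, 6)


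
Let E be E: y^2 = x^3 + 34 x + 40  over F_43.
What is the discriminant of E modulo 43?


4 a^3 + 27 b^2 = 4*34^3 + 27*40^2 = 157216 + 43200 = 200416
Delta = -16 * (200416) = -3206656
Delta mod 43 = 26

Delta = 26 (mod 43)


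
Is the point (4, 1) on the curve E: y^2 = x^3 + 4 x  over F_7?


Check whether y^2 = x^3 + 4 x + 0 (mod 7) for (x, y) = (4, 1).
LHS: y^2 = 1^2 mod 7 = 1
RHS: x^3 + 4 x + 0 = 4^3 + 4*4 + 0 mod 7 = 3
LHS != RHS

No, not on the curve
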